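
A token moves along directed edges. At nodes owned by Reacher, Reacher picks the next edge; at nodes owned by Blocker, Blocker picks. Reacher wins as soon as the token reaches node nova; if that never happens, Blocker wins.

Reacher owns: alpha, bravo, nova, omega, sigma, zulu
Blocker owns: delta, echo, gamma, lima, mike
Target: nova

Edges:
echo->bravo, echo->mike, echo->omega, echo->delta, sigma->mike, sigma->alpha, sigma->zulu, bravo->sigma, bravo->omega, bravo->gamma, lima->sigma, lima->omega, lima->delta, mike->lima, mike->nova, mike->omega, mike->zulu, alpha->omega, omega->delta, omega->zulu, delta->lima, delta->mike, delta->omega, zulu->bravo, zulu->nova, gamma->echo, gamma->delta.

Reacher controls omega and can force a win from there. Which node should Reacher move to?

A0 = {nova}
A1: add {zulu} — zulu (Reacher) has zulu→nova.
A2: add {omega, sigma} — sigma (Reacher) has sigma→zulu; omega (Reacher) has omega→zulu.
A3: add {alpha, bravo} — bravo (Reacher) has bravo→sigma; alpha (Reacher) has alpha→omega.
A4 = A3; e.g. echo (Blocker) can still go to mike. Fixed point.
From omega, successor zulu is in the attractor (rank 1); the other successor delta is not.

zulu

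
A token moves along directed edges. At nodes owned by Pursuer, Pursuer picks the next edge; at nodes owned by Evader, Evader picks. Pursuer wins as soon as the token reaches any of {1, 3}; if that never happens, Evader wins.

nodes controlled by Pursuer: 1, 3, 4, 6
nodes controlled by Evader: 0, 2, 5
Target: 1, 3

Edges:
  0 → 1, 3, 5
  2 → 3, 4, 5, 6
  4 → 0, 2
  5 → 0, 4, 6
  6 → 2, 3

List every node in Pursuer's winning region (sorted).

A0 = {1, 3}
A1: add {6} — 6 (Pursuer) has 6→3.
A2 = A1; e.g. 0 (Evader) can still go to 5. Fixed point.
Pursuer's winning region = {1, 3, 6}.

1, 3, 6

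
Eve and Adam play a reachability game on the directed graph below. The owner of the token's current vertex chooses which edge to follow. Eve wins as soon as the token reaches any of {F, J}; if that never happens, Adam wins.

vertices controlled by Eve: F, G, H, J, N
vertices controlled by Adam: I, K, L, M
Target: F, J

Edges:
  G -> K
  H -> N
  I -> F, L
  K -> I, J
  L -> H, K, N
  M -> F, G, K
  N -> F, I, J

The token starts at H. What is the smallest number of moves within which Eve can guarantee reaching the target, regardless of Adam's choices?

A0 = {F, J}
A1: add {N} — N (Eve) has N→F.
A2: add {H} — H (Eve) has H→N.
A3 = A2; e.g. G (Eve) has no edge into A2. Fixed point.
H enters the attractor at level 2, so Eve can force the target in 2 moves from there.

2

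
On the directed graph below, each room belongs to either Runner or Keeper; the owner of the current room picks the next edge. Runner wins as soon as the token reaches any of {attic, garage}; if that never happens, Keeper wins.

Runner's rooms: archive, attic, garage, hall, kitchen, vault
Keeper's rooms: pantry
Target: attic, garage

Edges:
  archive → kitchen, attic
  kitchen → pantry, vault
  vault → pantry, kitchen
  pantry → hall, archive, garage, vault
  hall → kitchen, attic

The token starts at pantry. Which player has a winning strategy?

Keeper

A0 = {attic, garage}
A1: add {archive, hall} — hall (Runner) has hall→attic; archive (Runner) has archive→attic.
A2 = A1; e.g. pantry (Keeper) can still go to vault. Fixed point.
pantry never enters the attractor, so Keeper can avoid the target forever.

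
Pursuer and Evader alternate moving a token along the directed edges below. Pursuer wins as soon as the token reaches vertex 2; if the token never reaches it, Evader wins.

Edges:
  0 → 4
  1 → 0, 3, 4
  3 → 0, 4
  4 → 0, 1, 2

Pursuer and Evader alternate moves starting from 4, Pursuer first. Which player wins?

Pursuer

Track states (vertex, player-to-move).
A0 = {(2,Pursuer), (2,Evader)}
A1: add {(4,Pursuer)}.
(4,Pursuer) ∈ A1 ⇒ Pursuer forces the target.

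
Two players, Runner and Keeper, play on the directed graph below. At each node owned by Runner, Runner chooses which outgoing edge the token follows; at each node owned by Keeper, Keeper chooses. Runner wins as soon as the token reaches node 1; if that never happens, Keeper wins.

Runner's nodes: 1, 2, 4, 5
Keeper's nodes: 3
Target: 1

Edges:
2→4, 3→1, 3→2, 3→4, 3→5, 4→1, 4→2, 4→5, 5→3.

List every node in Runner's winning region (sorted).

A0 = {1}
A1: add {4} — 4 (Runner) has 4→1.
A2: add {2} — 2 (Runner) has 2→4.
A3 = A2; e.g. 3 (Keeper) can still go to 5. Fixed point.
Runner's winning region = {1, 2, 4}.

1, 2, 4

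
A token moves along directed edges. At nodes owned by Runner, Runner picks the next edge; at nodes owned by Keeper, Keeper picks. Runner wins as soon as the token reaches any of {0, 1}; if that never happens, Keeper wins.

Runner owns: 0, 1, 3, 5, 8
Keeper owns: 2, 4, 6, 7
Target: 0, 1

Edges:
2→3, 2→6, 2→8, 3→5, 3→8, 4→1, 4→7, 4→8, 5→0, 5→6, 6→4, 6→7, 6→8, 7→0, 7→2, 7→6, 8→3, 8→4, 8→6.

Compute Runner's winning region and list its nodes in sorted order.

0, 1, 3, 5, 8

A0 = {0, 1}
A1: add {5} — 5 (Runner) has 5→0.
A2: add {3} — 3 (Runner) has 3→5.
A3: add {8} — 8 (Runner) has 8→3.
A4 = A3; e.g. 2 (Keeper) can still go to 6. Fixed point.
Runner's winning region = {0, 1, 3, 5, 8}.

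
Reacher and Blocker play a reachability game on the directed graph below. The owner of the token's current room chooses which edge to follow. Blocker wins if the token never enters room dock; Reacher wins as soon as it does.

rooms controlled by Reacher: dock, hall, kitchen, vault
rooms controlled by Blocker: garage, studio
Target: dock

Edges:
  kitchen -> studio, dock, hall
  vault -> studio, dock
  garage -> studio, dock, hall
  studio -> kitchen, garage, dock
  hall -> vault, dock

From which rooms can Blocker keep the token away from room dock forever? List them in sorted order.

A0 = {dock}
A1: add {hall, kitchen, vault} — kitchen (Reacher) has kitchen→dock; vault (Reacher) has vault→dock; hall (Reacher) has hall→dock.
A2 = A1; e.g. garage (Blocker) can still go to studio. Fixed point.
Reacher's attractor = {dock, hall, kitchen, vault}; Blocker avoids the target exactly from the complement.

garage, studio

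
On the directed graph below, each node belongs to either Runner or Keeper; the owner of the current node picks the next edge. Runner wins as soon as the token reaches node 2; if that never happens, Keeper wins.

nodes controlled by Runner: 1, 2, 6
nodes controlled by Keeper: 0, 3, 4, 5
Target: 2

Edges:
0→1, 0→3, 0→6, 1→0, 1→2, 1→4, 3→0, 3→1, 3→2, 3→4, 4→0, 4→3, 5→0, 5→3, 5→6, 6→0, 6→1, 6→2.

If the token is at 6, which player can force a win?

A0 = {2}
A1: add {1, 6} — 1 (Runner) has 1→2; 6 (Runner) has 6→2.
A2 = A1; e.g. 0 (Keeper) can still go to 3. Fixed point.
6 ∈ A1, so Runner can force the target.

Runner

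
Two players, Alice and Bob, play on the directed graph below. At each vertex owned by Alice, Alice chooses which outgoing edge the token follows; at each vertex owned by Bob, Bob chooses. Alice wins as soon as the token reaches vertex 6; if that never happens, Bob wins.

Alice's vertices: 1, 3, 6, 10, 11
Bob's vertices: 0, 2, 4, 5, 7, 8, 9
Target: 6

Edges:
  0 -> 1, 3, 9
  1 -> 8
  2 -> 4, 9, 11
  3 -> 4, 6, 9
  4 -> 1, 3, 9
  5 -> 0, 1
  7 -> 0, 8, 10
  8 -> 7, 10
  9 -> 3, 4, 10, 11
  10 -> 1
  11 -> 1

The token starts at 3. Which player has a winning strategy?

Alice

A0 = {6}
A1: add {3} — 3 (Alice) has 3→6.
A2 = A1; e.g. 0 (Bob) can still go to 1. Fixed point.
3 ∈ A1, so Alice can force the target.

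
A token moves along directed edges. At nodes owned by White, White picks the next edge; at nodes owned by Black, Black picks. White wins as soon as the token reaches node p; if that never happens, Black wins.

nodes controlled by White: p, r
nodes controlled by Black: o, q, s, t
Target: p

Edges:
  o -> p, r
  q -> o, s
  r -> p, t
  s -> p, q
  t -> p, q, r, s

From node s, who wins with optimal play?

Black

A0 = {p}
A1: add {r} — r (White) has r→p.
A2: add {o} — o (Black): all of {p, r} already in.
A3 = A2; e.g. q (Black) can still go to s. Fixed point.
s never enters the attractor, so Black can avoid the target forever.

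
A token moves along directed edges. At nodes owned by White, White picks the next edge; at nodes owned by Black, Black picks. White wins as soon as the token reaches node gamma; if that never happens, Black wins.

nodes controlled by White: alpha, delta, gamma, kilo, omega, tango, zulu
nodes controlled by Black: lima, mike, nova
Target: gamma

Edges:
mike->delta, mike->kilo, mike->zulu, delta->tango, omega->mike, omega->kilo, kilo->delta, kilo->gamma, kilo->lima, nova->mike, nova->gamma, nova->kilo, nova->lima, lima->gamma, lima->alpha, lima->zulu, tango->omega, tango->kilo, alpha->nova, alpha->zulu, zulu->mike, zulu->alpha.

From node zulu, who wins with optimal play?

A0 = {gamma}
A1: add {kilo} — kilo (White) has kilo→gamma.
A2: add {omega, tango} — omega (White) has omega→kilo; tango (White) has tango→kilo.
A3: add {delta} — delta (White) has delta→tango.
A4 = A3; e.g. mike (Black) can still go to zulu. Fixed point.
zulu never enters the attractor, so Black can avoid the target forever.

Black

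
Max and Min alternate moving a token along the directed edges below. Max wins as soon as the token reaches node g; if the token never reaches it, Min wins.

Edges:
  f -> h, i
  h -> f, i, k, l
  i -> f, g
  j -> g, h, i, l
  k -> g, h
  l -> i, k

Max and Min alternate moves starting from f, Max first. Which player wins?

Min

Track states (vertex, player-to-move).
A0 = {(g,Max), (g,Min)}
A1: add {(i,Max), (j,Max), (k,Max)}.
A2: add {(l,Min)}.
A3: add {(h,Max)}.
A4: add {(f,Min), (k,Min)}.
A5: add {(l,Max)}.
A6: add {(j,Min)}.
A7 = A6; e.g. (f,Max) stays out. (f,Max) never enters ⇒ Min avoids the target.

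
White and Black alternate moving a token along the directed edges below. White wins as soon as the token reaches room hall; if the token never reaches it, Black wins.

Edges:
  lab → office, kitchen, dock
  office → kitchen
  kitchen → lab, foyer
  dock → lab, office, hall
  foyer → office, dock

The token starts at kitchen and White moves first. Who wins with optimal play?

Black

Track states (vertex, player-to-move).
A0 = {(hall,White), (hall,Black)}
A1: add {(dock,White)}.
A2 = A1; e.g. (lab,White) stays out. (kitchen,White) never enters ⇒ Black avoids the target.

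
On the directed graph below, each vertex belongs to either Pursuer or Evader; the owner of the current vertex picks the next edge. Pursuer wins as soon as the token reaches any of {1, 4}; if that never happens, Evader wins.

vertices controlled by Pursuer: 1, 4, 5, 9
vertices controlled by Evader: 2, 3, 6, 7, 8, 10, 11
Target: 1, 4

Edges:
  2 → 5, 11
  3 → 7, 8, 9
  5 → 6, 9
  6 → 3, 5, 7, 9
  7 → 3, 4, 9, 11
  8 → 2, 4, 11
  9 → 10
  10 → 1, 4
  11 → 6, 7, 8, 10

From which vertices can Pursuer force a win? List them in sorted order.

1, 4, 5, 9, 10

A0 = {1, 4}
A1: add {10} — 10 (Evader): all of {1, 4} already in.
A2: add {9} — 9 (Pursuer) has 9→10.
A3: add {5} — 5 (Pursuer) has 5→9.
A4 = A3; e.g. 2 (Evader) can still go to 11. Fixed point.
Pursuer's winning region = {1, 4, 5, 9, 10}.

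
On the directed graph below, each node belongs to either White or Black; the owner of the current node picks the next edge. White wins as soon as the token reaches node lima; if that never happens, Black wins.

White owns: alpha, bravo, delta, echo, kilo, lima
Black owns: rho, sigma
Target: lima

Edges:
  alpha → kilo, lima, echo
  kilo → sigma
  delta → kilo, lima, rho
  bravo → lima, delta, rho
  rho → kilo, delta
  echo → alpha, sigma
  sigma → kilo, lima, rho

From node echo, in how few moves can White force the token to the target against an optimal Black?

2

A0 = {lima}
A1: add {alpha, bravo, delta} — alpha (White) has alpha→lima; delta (White) has delta→lima; bravo (White) has bravo→lima.
A2: add {echo} — echo (White) has echo→alpha.
A3 = A2; e.g. kilo (White) has no edge into A2. Fixed point.
echo enters the attractor at level 2, so White can force the target in 2 moves from there.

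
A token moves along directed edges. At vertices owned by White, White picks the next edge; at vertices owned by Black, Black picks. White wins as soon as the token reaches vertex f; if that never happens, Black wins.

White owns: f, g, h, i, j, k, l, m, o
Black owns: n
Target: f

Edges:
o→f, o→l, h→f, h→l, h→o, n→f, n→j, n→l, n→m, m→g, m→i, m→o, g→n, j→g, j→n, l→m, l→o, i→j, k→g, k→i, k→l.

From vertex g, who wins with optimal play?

Black

A0 = {f}
A1: add {h, o} — h (White) has h→f; o (White) has o→f.
A2: add {l, m} — l (White) has l→o; m (White) has m→o.
A3: add {k} — k (White) has k→l.
A4 = A3; e.g. g (White) has no edge into A3. Fixed point.
g never enters the attractor, so Black can avoid the target forever.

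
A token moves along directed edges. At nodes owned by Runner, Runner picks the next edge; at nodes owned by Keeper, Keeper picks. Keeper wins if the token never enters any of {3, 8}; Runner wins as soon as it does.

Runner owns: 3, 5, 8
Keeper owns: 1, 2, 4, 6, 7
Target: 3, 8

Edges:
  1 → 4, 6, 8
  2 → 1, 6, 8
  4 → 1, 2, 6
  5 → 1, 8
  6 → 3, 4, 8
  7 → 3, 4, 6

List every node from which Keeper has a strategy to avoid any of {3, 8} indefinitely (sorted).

1, 2, 4, 6, 7

A0 = {3, 8}
A1: add {5} — 5 (Runner) has 5→8.
A2 = A1; e.g. 1 (Keeper) can still go to 4. Fixed point.
Runner's attractor = {3, 5, 8}; Keeper avoids the target exactly from the complement.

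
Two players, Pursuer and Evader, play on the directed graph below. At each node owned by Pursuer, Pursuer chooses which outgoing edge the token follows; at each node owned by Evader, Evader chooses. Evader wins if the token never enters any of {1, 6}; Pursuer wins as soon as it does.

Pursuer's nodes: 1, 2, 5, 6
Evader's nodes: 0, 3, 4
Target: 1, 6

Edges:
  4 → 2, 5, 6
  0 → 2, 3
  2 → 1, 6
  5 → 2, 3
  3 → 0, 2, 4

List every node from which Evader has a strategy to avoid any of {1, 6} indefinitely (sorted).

0, 3

A0 = {1, 6}
A1: add {2} — 2 (Pursuer) has 2→1.
A2: add {5} — 5 (Pursuer) has 5→2.
A3: add {4} — 4 (Evader): all of {2, 5, 6} already in.
A4 = A3; e.g. 0 (Evader) can still go to 3. Fixed point.
Pursuer's attractor = {1, 2, 4, 5, 6}; Evader avoids the target exactly from the complement.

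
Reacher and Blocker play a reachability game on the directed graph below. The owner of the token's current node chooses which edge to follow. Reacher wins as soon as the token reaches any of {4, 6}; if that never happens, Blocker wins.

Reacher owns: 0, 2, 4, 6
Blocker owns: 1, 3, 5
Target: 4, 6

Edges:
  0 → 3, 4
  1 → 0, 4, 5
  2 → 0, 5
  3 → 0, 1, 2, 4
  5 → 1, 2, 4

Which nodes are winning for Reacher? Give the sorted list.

0, 2, 4, 6

A0 = {4, 6}
A1: add {0} — 0 (Reacher) has 0→4.
A2: add {2} — 2 (Reacher) has 2→0.
A3 = A2; e.g. 1 (Blocker) can still go to 5. Fixed point.
Reacher's winning region = {0, 2, 4, 6}.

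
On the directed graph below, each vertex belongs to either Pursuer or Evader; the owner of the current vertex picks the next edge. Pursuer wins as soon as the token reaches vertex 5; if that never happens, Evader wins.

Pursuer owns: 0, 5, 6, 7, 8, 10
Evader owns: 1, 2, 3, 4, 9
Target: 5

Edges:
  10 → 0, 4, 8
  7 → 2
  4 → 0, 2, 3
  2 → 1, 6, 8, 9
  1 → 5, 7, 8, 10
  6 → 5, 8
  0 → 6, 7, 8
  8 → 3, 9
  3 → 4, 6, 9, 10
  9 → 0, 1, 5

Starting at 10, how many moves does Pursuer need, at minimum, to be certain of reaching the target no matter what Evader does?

3

A0 = {5}
A1: add {6} — 6 (Pursuer) has 6→5.
A2: add {0} — 0 (Pursuer) has 0→6.
A3: add {10} — 10 (Pursuer) has 10→0.
A4 = A3; e.g. 1 (Evader) can still go to 7. Fixed point.
10 enters the attractor at level 3, so Pursuer can force the target in 3 moves from there.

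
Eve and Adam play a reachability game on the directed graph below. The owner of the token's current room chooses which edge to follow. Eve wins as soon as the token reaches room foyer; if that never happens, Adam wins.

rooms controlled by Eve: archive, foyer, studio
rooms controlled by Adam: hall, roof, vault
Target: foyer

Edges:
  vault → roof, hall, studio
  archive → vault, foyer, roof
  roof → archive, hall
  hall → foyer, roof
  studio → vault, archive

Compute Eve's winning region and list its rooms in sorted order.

archive, foyer, studio

A0 = {foyer}
A1: add {archive} — archive (Eve) has archive→foyer.
A2: add {studio} — studio (Eve) has studio→archive.
A3 = A2; e.g. vault (Adam) can still go to roof. Fixed point.
Eve's winning region = {archive, foyer, studio}.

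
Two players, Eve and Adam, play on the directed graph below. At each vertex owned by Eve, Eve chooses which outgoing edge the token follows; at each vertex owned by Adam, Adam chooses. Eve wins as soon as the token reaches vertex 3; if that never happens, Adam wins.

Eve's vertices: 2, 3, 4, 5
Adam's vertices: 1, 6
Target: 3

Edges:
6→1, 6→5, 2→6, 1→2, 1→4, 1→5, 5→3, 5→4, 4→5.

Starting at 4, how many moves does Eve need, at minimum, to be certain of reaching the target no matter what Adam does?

2

A0 = {3}
A1: add {5} — 5 (Eve) has 5→3.
A2: add {4} — 4 (Eve) has 4→5.
A3 = A2; e.g. 1 (Adam) can still go to 2. Fixed point.
4 enters the attractor at level 2, so Eve can force the target in 2 moves from there.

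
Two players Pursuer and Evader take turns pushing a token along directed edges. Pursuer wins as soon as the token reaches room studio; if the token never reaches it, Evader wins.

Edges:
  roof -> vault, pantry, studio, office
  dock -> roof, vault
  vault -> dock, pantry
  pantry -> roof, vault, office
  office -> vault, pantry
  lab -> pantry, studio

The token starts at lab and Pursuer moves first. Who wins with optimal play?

Track states (vertex, player-to-move).
A0 = {(studio,Pursuer), (studio,Evader)}
A1: add {(roof,Pursuer), (lab,Pursuer)}.
(lab,Pursuer) ∈ A1 ⇒ Pursuer forces the target.

Pursuer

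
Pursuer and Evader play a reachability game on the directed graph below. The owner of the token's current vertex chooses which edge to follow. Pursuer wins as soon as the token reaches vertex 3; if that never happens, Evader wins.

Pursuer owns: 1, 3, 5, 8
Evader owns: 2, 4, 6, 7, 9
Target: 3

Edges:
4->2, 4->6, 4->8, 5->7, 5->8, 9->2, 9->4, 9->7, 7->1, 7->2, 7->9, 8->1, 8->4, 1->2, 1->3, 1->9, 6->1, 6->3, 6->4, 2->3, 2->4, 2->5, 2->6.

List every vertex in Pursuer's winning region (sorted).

1, 3, 5, 8

A0 = {3}
A1: add {1} — 1 (Pursuer) has 1→3.
A2: add {8} — 8 (Pursuer) has 8→1.
A3: add {5} — 5 (Pursuer) has 5→8.
A4 = A3; e.g. 2 (Evader) can still go to 4. Fixed point.
Pursuer's winning region = {1, 3, 5, 8}.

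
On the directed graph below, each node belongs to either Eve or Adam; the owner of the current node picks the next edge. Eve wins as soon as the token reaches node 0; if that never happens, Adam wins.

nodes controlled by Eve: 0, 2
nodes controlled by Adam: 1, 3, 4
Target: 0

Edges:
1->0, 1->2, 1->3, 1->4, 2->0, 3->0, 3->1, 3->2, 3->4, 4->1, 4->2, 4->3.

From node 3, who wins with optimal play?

A0 = {0}
A1: add {2} — 2 (Eve) has 2→0.
A2 = A1; e.g. 1 (Adam) can still go to 3. Fixed point.
3 never enters the attractor, so Adam can avoid the target forever.

Adam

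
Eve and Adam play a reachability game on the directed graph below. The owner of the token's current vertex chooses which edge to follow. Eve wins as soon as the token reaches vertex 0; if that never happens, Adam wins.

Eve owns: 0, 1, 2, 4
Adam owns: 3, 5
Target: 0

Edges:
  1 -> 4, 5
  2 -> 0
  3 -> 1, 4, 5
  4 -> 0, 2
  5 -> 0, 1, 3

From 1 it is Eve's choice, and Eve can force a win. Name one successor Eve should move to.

4

A0 = {0}
A1: add {2, 4} — 2 (Eve) has 2→0; 4 (Eve) has 4→0.
A2: add {1} — 1 (Eve) has 1→4.
A3 = A2; e.g. 3 (Adam) can still go to 5. Fixed point.
From 1, successor 4 is in the attractor (rank 1); the other successor 5 is not.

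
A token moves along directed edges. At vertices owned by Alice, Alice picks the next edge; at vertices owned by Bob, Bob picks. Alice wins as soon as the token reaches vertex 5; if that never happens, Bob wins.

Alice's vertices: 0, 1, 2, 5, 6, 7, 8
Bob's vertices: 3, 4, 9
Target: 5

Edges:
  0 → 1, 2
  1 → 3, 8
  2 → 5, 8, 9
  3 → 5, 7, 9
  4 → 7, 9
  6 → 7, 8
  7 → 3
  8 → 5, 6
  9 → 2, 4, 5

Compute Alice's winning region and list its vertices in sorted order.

A0 = {5}
A1: add {2, 8} — 2 (Alice) has 2→5; 8 (Alice) has 8→5.
A2: add {0, 1, 6} — 0 (Alice) has 0→2; 1 (Alice) has 1→8; 6 (Alice) has 6→8.
A3 = A2; e.g. 3 (Bob) can still go to 7. Fixed point.
Alice's winning region = {0, 1, 2, 5, 6, 8}.

0, 1, 2, 5, 6, 8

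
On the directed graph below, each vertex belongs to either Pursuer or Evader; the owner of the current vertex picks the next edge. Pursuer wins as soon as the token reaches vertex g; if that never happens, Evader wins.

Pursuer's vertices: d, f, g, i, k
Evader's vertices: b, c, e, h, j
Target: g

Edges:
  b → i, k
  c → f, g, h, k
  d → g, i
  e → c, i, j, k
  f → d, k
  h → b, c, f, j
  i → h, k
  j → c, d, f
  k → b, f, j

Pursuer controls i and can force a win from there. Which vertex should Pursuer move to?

k

A0 = {g}
A1: add {d} — d (Pursuer) has d→g.
A2: add {f} — f (Pursuer) has f→d.
A3: add {k} — k (Pursuer) has k→f.
A4: add {i} — i (Pursuer) has i→k.
A5: add {b} — b (Evader): all of {i, k} already in.
A6 = A5; e.g. c (Evader) can still go to h. Fixed point.
From i, successor k is in the attractor (rank 3); the other successor h is not.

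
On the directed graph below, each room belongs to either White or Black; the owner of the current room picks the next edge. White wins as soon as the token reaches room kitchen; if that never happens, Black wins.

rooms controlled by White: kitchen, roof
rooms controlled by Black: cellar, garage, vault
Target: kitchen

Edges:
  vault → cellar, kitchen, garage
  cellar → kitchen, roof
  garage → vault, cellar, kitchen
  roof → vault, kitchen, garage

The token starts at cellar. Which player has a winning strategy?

White

A0 = {kitchen}
A1: add {roof} — roof (White) has roof→kitchen.
A2: add {cellar} — cellar (Black): all of {kitchen, roof} already in.
A3 = A2; e.g. vault (Black) can still go to garage. Fixed point.
cellar ∈ A2, so White can force the target.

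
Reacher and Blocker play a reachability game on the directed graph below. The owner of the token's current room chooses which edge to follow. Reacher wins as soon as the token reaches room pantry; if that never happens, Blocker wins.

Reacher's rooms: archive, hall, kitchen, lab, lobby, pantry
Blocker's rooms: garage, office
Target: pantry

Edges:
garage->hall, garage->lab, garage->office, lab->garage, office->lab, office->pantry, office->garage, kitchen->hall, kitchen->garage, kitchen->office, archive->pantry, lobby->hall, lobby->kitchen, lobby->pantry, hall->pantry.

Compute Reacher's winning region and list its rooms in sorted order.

archive, hall, kitchen, lobby, pantry

A0 = {pantry}
A1: add {archive, hall, lobby} — lobby (Reacher) has lobby→pantry; hall (Reacher) has hall→pantry; archive (Reacher) has archive→pantry.
A2: add {kitchen} — kitchen (Reacher) has kitchen→hall.
A3 = A2; e.g. lab (Reacher) has no edge into A2. Fixed point.
Reacher's winning region = {archive, hall, kitchen, lobby, pantry}.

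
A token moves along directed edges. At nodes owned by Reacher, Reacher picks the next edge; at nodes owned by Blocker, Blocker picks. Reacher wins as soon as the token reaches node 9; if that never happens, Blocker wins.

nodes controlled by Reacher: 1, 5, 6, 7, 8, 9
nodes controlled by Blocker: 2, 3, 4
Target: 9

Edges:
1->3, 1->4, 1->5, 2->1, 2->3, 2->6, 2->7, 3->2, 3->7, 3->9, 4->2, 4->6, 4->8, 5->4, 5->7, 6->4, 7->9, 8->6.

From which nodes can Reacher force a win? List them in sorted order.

1, 5, 7, 9

A0 = {9}
A1: add {7} — 7 (Reacher) has 7→9.
A2: add {5} — 5 (Reacher) has 5→7.
A3: add {1} — 1 (Reacher) has 1→5.
A4 = A3; e.g. 2 (Blocker) can still go to 3. Fixed point.
Reacher's winning region = {1, 5, 7, 9}.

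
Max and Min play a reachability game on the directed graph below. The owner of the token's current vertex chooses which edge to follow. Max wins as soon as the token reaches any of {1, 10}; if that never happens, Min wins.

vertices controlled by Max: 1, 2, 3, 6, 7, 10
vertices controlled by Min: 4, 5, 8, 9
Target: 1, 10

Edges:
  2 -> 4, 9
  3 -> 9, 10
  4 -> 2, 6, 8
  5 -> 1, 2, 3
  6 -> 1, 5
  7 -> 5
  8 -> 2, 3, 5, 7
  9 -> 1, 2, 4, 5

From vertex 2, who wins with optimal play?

Min

A0 = {1, 10}
A1: add {3, 6} — 3 (Max) has 3→10; 6 (Max) has 6→1.
A2 = A1; e.g. 2 (Max) has no edge into A1. Fixed point.
2 never enters the attractor, so Min can avoid the target forever.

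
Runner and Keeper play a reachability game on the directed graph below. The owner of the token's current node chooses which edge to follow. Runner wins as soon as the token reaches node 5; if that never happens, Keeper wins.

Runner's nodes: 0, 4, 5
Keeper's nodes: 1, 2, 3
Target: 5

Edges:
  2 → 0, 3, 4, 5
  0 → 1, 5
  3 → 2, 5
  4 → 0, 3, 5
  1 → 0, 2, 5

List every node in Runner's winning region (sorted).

0, 4, 5

A0 = {5}
A1: add {0, 4} — 0 (Runner) has 0→5; 4 (Runner) has 4→5.
A2 = A1; e.g. 1 (Keeper) can still go to 2. Fixed point.
Runner's winning region = {0, 4, 5}.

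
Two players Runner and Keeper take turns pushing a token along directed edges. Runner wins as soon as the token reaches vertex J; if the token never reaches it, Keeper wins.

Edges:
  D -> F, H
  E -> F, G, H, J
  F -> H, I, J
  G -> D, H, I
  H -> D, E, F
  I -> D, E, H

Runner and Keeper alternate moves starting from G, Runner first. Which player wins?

Keeper

Track states (vertex, player-to-move).
A0 = {(J,Runner), (J,Keeper)}
A1: add {(E,Runner), (F,Runner)}.
A2 = A1; e.g. (D,Runner) stays out. (G,Runner) never enters ⇒ Keeper avoids the target.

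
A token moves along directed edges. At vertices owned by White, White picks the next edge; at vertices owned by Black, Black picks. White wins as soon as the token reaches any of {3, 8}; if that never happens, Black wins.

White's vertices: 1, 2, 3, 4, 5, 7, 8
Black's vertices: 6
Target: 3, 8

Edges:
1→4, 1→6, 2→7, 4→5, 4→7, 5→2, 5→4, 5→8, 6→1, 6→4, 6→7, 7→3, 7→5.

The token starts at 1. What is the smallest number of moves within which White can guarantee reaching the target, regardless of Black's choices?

A0 = {3, 8}
A1: add {5, 7} — 5 (White) has 5→8; 7 (White) has 7→3.
A2: add {2, 4} — 2 (White) has 2→7; 4 (White) has 4→5.
A3: add {1} — 1 (White) has 1→4.
1 enters the attractor at level 3, so White can force the target in 3 moves from there.

3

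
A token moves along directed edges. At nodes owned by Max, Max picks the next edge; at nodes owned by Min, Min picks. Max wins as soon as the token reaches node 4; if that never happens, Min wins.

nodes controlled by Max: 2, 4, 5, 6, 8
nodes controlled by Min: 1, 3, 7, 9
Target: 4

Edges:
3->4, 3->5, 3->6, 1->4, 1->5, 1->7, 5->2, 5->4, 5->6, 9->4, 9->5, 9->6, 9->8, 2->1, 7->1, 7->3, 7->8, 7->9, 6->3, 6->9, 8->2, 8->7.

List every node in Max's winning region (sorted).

4, 5

A0 = {4}
A1: add {5} — 5 (Max) has 5→4.
A2 = A1; e.g. 1 (Min) can still go to 7. Fixed point.
Max's winning region = {4, 5}.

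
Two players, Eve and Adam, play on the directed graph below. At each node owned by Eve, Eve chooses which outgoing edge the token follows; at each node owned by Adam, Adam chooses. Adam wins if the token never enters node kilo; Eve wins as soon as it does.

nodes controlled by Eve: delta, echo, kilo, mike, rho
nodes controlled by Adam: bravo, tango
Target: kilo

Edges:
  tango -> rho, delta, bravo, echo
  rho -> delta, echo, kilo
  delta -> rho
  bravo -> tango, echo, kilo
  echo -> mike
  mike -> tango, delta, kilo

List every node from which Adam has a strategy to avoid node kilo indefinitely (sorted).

bravo, tango

A0 = {kilo}
A1: add {mike, rho} — rho (Eve) has rho→kilo; mike (Eve) has mike→kilo.
A2: add {delta, echo} — delta (Eve) has delta→rho; echo (Eve) has echo→mike.
A3 = A2; e.g. tango (Adam) can still go to bravo. Fixed point.
Eve's attractor = {delta, echo, kilo, mike, rho}; Adam avoids the target exactly from the complement.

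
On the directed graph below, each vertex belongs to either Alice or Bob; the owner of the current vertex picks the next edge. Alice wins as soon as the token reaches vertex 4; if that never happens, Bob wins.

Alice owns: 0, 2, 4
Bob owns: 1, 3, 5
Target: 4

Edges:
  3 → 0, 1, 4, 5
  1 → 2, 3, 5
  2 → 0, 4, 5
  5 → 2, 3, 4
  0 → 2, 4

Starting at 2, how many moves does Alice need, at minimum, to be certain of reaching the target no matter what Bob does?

1

A0 = {4}
A1: add {0, 2} — 0 (Alice) has 0→4; 2 (Alice) has 2→4.
A2 = A1; e.g. 1 (Bob) can still go to 3. Fixed point.
2 enters the attractor at level 1, so Alice can force the target in 1 move from there.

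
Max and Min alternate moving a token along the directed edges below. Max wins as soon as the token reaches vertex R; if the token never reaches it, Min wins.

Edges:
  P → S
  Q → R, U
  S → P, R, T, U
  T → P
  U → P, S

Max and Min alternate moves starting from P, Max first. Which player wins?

Min

Track states (vertex, player-to-move).
A0 = {(R,Max), (R,Min)}
A1: add {(Q,Max), (S,Max)}.
A2: add {(P,Min)}.
A3: add {(T,Max), (U,Max)}.
A4: add {(Q,Min)}.
A5 = A4; e.g. (P,Max) stays out. (P,Max) never enters ⇒ Min avoids the target.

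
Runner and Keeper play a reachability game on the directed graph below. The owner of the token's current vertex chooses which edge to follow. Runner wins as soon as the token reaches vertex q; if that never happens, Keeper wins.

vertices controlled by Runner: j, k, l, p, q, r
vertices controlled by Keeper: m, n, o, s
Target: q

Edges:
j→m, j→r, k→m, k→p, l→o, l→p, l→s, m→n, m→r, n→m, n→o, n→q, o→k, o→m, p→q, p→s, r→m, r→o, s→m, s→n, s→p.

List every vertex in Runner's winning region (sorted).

k, l, p, q

A0 = {q}
A1: add {p} — p (Runner) has p→q.
A2: add {k, l} — k (Runner) has k→p; l (Runner) has l→p.
A3 = A2; e.g. j (Runner) has no edge into A2. Fixed point.
Runner's winning region = {k, l, p, q}.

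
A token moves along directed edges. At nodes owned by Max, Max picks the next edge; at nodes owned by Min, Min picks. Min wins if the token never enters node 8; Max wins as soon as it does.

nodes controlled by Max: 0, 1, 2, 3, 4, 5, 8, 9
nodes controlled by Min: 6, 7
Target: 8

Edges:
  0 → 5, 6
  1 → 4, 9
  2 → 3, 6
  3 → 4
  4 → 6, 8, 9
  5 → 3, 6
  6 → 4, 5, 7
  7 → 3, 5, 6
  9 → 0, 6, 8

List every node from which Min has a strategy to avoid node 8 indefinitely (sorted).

6, 7

A0 = {8}
A1: add {4, 9} — 4 (Max) has 4→8; 9 (Max) has 9→8.
A2: add {1, 3} — 1 (Max) has 1→4; 3 (Max) has 3→4.
A3: add {2, 5} — 2 (Max) has 2→3; 5 (Max) has 5→3.
A4: add {0} — 0 (Max) has 0→5.
A5 = A4; e.g. 6 (Min) can still go to 7. Fixed point.
Max's attractor = {0, 1, 2, 3, 4, 5, 8, 9}; Min avoids the target exactly from the complement.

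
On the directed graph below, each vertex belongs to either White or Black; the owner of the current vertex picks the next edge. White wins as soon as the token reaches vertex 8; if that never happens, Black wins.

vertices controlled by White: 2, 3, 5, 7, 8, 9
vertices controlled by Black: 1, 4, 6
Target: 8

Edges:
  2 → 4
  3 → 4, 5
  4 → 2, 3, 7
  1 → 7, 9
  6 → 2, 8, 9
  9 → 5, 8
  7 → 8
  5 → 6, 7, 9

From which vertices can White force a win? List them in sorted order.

1, 3, 5, 7, 8, 9

A0 = {8}
A1: add {7, 9} — 7 (White) has 7→8; 9 (White) has 9→8.
A2: add {1, 5} — 1 (Black): all of {7, 9} already in; 5 (White) has 5→7.
A3: add {3} — 3 (White) has 3→5.
A4 = A3; e.g. 2 (White) has no edge into A3. Fixed point.
White's winning region = {1, 3, 5, 7, 8, 9}.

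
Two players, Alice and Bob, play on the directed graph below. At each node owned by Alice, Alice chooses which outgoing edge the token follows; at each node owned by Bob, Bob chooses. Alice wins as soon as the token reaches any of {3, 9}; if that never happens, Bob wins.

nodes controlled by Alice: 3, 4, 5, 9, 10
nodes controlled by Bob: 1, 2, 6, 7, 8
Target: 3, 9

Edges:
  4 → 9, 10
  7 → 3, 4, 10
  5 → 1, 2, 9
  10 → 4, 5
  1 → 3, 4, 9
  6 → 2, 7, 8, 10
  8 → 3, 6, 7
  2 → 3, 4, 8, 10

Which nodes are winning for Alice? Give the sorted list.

1, 3, 4, 5, 7, 9, 10

A0 = {3, 9}
A1: add {4, 5} — 4 (Alice) has 4→9; 5 (Alice) has 5→9.
A2: add {1, 10} — 1 (Bob): all of {3, 4, 9} already in; 10 (Alice) has 10→4.
A3: add {7} — 7 (Bob): all of {3, 4, 10} already in.
A4 = A3; e.g. 2 (Bob) can still go to 8. Fixed point.
Alice's winning region = {1, 3, 4, 5, 7, 9, 10}.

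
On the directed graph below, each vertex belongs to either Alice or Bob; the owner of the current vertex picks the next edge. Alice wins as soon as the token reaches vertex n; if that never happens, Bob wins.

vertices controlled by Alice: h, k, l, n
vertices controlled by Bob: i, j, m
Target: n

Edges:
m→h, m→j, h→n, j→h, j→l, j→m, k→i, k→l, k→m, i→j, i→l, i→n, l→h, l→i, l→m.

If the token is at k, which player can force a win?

Alice

A0 = {n}
A1: add {h} — h (Alice) has h→n.
A2: add {l} — l (Alice) has l→h.
A3: add {k} — k (Alice) has k→l.
A4 = A3; e.g. i (Bob) can still go to j. Fixed point.
k ∈ A3, so Alice can force the target.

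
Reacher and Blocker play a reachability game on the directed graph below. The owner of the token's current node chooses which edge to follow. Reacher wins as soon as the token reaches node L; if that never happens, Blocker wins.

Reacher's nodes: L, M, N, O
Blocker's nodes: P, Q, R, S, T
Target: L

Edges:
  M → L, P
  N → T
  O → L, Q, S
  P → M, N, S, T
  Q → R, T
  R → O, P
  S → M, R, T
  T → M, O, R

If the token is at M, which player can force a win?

Reacher

A0 = {L}
A1: add {M, O} — M (Reacher) has M→L; O (Reacher) has O→L.
A2 = A1; e.g. N (Reacher) has no edge into A1. Fixed point.
M ∈ A1, so Reacher can force the target.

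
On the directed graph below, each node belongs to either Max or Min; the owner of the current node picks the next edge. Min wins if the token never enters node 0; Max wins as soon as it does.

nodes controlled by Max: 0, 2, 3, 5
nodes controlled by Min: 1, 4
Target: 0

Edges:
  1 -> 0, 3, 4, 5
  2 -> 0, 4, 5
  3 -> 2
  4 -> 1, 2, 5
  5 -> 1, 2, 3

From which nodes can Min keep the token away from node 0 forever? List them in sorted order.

1, 4

A0 = {0}
A1: add {2} — 2 (Max) has 2→0.
A2: add {3, 5} — 3 (Max) has 3→2; 5 (Max) has 5→2.
A3 = A2; e.g. 1 (Min) can still go to 4. Fixed point.
Max's attractor = {0, 2, 3, 5}; Min avoids the target exactly from the complement.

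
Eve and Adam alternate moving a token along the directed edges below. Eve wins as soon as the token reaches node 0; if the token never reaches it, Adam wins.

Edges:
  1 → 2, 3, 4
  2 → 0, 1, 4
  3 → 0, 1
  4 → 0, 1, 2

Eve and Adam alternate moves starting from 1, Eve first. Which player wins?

Adam

Track states (vertex, player-to-move).
A0 = {(0,Eve), (0,Adam)}
A1: add {(2,Eve), (3,Eve), (4,Eve)}.
A2: add {(1,Adam)}.
A3 = A2; e.g. (1,Eve) stays out. (1,Eve) never enters ⇒ Adam avoids the target.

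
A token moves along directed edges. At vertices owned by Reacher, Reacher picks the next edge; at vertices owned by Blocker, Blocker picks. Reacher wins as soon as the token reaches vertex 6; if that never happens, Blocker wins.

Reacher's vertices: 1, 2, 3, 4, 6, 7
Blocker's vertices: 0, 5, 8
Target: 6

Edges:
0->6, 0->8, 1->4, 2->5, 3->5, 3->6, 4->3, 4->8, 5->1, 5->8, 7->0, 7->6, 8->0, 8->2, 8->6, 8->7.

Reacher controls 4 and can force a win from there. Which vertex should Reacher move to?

3

A0 = {6}
A1: add {3, 7} — 3 (Reacher) has 3→6; 7 (Reacher) has 7→6.
A2: add {4} — 4 (Reacher) has 4→3.
A3: add {1} — 1 (Reacher) has 1→4.
A4 = A3; e.g. 0 (Blocker) can still go to 8. Fixed point.
From 4, successor 3 is in the attractor (rank 1); the other successor 8 is not.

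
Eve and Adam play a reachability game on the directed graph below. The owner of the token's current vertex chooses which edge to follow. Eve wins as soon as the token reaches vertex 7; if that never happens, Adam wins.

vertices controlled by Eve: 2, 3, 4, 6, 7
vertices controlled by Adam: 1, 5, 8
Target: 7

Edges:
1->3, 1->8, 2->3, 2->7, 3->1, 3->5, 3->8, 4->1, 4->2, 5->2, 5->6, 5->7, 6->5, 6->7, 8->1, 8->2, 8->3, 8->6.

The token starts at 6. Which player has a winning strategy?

Eve

A0 = {7}
A1: add {2, 6} — 2 (Eve) has 2→7; 6 (Eve) has 6→7.
6 ∈ A1, so Eve can force the target.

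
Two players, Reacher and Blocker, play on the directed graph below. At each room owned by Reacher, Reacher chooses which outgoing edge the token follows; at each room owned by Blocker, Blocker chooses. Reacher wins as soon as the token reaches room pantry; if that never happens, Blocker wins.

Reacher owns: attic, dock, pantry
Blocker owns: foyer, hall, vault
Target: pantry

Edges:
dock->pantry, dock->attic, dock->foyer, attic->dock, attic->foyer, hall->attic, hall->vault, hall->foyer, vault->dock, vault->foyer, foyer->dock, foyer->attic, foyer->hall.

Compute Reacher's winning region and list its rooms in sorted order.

A0 = {pantry}
A1: add {dock} — dock (Reacher) has dock→pantry.
A2: add {attic} — attic (Reacher) has attic→dock.
A3 = A2; e.g. hall (Blocker) can still go to vault. Fixed point.
Reacher's winning region = {attic, dock, pantry}.

attic, dock, pantry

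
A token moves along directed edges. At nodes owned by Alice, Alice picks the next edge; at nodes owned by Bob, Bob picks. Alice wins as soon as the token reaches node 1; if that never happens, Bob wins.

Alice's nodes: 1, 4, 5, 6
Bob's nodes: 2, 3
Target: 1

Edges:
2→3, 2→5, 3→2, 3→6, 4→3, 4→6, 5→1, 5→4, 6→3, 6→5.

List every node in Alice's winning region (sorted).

A0 = {1}
A1: add {5} — 5 (Alice) has 5→1.
A2: add {6} — 6 (Alice) has 6→5.
A3: add {4} — 4 (Alice) has 4→6.
A4 = A3; e.g. 2 (Bob) can still go to 3. Fixed point.
Alice's winning region = {1, 4, 5, 6}.

1, 4, 5, 6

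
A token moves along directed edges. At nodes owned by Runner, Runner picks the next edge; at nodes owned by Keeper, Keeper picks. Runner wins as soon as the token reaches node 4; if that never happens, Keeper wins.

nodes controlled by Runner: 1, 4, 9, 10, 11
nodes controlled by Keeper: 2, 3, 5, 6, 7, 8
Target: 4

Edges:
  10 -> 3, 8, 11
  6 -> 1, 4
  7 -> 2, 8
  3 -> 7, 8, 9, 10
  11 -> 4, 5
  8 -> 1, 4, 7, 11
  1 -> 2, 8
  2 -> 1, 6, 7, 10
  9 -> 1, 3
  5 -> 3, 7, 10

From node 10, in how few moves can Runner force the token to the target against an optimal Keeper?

2

A0 = {4}
A1: add {11} — 11 (Runner) has 11→4.
A2: add {10} — 10 (Runner) has 10→11.
A3 = A2; e.g. 1 (Runner) has no edge into A2. Fixed point.
10 enters the attractor at level 2, so Runner can force the target in 2 moves from there.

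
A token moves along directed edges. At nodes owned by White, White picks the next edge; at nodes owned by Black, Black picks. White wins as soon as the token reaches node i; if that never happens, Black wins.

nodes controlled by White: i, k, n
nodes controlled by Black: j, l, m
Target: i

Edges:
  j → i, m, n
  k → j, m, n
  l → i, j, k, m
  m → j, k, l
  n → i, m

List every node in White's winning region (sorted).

A0 = {i}
A1: add {n} — n (White) has n→i.
A2: add {k} — k (White) has k→n.
A3 = A2; e.g. j (Black) can still go to m. Fixed point.
White's winning region = {i, k, n}.

i, k, n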